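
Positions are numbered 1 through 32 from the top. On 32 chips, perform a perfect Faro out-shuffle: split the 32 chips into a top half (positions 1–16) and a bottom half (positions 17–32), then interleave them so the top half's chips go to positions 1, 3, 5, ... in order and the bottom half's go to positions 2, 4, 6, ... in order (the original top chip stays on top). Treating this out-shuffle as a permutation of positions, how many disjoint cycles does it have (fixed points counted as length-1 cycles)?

Trace each unvisited position around until it returns:
(1) (2 3 5 9 17) (4 7 13 25 18) (6 11 21 10 19) (8 15 29 26 20) (12 23 14 27 22) (16 31 30 28 24) (32)
8 cycles in total.

8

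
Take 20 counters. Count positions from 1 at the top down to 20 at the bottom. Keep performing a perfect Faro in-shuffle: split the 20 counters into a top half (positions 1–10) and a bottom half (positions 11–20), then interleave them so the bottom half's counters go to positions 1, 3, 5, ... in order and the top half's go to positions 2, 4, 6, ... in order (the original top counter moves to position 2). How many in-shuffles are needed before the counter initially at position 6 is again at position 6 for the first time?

Follow position 6 under repeated in-shuffles:
6 → 12 → 3 → 6
It first returns after 3 in-shuffles.

3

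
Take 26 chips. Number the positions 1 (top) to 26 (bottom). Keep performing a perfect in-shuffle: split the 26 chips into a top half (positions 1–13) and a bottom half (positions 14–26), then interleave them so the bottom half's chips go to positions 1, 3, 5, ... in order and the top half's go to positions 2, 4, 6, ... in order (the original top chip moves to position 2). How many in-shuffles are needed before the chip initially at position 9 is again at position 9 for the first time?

Follow position 9 under repeated in-shuffles:
9 → 18 → 9
It first returns after 2 in-shuffles.

2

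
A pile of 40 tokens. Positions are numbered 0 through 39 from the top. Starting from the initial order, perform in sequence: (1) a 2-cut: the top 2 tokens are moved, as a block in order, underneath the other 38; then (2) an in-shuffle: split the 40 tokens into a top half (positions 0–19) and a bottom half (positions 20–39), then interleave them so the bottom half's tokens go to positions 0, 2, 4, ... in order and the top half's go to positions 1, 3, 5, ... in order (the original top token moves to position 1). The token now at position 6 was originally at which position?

25

Undo the operations in reverse order, starting from position 6:
  undo op 2 (in-shuffle, from bottom half): 6 ← 23
  undo op 1 (cut 2): 23 ← 25
So the token at position 6 came from original position 25.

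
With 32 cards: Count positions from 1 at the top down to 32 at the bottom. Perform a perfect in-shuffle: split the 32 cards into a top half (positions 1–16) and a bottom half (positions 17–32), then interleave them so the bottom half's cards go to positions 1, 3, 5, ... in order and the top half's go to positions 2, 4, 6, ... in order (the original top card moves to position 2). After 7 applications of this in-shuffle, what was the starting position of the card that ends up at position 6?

15

Work backwards from position 6, undoing one in-shuffle at a time:
6 ← 3 ← 18 ← 9 ← 21 ← 27 ← 30 ← 15
So the card now at position 6 started at position 15.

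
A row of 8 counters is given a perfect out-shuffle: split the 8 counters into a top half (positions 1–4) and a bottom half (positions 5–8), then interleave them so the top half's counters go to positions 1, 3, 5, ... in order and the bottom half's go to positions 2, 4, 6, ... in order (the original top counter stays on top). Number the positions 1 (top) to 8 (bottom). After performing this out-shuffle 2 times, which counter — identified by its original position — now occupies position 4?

Work backwards from position 4, undoing one out-shuffle at a time:
4 ← 6 ← 7
So the counter now at position 4 started at position 7.

7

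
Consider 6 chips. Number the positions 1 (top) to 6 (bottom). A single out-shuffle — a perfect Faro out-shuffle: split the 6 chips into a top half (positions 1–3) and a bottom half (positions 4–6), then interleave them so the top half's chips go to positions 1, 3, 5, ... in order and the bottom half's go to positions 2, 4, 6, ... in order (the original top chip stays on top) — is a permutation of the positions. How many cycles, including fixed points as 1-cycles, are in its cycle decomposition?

Trace each unvisited position around until it returns:
(1) (2 3 5 4) (6)
3 cycles in total.

3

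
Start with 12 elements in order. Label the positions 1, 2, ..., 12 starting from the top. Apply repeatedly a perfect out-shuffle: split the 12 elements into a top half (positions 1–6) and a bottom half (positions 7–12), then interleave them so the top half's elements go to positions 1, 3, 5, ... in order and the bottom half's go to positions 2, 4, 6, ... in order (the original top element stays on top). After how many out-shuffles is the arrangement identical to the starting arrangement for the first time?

10

The out-shuffle permutes the 12 positions with cycle lengths [1, 1, 10].
Every element is home exactly when every cycle has completed a whole number of laps, i.e. after lcm(1, 10) = 10 out-shuffles.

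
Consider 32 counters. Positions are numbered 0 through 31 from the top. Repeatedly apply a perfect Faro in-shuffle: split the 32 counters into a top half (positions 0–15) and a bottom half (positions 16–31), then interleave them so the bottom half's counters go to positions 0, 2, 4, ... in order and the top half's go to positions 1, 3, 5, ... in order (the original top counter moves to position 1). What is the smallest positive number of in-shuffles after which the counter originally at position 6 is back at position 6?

Follow position 6 under repeated in-shuffles:
6 → 13 → 27 → 22 → 12 → 25 → 18 → 4 → 9 → 19 → 6
It first returns after 10 in-shuffles.

10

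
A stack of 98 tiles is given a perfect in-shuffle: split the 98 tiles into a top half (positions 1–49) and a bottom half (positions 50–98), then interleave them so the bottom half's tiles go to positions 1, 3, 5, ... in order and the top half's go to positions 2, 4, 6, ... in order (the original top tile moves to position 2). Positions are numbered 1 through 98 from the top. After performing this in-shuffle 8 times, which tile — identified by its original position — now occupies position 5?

53

Work backwards from position 5, undoing one in-shuffle at a time:
5 ← 52 ← 26 ← 13 ← 56 ← 28 ← 14 ← 7 ← 53
So the tile now at position 5 started at position 53.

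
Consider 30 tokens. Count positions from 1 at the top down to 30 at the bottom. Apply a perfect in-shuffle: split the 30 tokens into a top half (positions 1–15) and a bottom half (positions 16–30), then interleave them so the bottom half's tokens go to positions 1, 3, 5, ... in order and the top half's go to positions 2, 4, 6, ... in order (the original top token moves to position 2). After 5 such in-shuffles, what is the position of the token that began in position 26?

Track the token's position through each in-shuffle:
26 → 21 → 11 → 22 → 13 → 26

26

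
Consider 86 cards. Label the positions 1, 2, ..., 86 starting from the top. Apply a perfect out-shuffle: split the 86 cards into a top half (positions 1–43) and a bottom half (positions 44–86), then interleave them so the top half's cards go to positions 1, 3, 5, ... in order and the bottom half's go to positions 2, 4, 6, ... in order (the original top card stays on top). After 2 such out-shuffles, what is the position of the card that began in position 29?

28

Track the card's position through each out-shuffle:
29 → 57 → 28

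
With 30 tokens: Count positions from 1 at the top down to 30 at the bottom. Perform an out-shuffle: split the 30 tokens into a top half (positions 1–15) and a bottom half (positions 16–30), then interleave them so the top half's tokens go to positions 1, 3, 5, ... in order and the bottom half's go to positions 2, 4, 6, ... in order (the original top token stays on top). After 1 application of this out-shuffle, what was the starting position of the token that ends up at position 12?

21

Work backwards from position 12, undoing one out-shuffle at a time:
12 ← 21
So the token now at position 12 started at position 21.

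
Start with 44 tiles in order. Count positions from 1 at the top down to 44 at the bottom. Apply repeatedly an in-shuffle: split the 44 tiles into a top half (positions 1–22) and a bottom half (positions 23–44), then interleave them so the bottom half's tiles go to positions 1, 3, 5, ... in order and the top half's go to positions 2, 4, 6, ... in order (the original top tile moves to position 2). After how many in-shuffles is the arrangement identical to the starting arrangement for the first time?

12

The in-shuffle permutes the 44 positions with cycle lengths [2, 4, 4, 4, 6, 12, 12].
Every tile is home exactly when every cycle has completed a whole number of laps, i.e. after lcm(2, 4, 6, 12) = 12 in-shuffles.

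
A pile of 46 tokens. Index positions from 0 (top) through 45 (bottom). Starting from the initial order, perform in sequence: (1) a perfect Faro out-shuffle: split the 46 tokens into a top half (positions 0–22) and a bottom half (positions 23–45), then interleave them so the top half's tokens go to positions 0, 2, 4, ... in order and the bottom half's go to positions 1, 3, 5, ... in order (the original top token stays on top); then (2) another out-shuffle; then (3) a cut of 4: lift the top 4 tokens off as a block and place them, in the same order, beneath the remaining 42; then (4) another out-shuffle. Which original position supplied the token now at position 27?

Undo the operations in reverse order, starting from position 27:
  undo op 4 (out-shuffle, from bottom half): 27 ← 36
  undo op 3 (cut 4): 36 ← 40
  undo op 2 (out-shuffle, from top half): 40 ← 20
  undo op 1 (out-shuffle, from top half): 20 ← 10
So the token at position 27 came from original position 10.

10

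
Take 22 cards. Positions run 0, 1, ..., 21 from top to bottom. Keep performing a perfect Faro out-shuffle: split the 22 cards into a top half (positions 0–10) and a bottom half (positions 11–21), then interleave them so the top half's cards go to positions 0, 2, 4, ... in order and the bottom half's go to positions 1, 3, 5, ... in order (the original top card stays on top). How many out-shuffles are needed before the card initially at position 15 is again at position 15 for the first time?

Follow position 15 under repeated out-shuffles:
15 → 9 → 18 → 15
It first returns after 3 out-shuffles.

3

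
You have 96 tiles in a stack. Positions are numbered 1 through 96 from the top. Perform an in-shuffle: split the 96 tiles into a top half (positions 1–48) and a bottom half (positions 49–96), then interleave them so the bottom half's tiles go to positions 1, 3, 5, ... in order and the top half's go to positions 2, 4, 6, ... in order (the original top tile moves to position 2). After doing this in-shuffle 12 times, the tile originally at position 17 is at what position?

Track the tile's position through each in-shuffle:
17 → 34 → 68 → 39 → 78 → 59 → 21 → 42 → 84 → 71 → 45 → 90 → 83

83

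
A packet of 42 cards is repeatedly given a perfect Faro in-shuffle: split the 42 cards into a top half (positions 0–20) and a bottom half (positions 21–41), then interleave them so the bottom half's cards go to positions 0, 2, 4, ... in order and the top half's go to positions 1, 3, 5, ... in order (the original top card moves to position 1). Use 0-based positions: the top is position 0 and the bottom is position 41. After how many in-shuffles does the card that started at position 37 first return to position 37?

14

Follow position 37 under repeated in-shuffles:
37 → 32 → 22 → 2 → 5 → 11 → 23 → 4 → 9 → 19 → 39 → 36 → 30 → 18 → 37
It first returns after 14 in-shuffles.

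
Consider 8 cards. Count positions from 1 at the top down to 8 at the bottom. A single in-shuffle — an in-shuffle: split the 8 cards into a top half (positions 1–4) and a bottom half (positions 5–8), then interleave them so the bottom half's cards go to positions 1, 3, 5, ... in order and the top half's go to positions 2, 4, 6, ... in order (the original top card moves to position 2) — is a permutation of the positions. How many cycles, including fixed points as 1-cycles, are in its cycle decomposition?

Trace each unvisited position around until it returns:
(1 2 4 8 7 5) (3 6)
2 cycles in total.

2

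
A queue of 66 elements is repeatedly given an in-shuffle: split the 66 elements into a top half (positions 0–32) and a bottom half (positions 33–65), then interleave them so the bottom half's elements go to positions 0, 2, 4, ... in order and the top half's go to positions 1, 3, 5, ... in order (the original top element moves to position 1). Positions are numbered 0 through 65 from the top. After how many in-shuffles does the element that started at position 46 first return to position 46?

66

Follow position 46 under repeated in-shuffles:
46 → 26 → 53 → 40 → 14 → 29 → 59 → 52 → ... → 46 (length 66)
It first returns after 66 in-shuffles.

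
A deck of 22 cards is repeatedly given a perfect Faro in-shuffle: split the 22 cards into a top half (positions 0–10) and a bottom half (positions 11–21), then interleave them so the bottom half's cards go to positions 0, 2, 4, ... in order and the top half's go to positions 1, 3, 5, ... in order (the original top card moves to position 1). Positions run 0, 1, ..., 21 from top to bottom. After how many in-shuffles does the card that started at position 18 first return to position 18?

11

Follow position 18 under repeated in-shuffles:
18 → 14 → 6 → 13 → 4 → 9 → 19 → 16 → 10 → 21 → 20 → 18
It first returns after 11 in-shuffles.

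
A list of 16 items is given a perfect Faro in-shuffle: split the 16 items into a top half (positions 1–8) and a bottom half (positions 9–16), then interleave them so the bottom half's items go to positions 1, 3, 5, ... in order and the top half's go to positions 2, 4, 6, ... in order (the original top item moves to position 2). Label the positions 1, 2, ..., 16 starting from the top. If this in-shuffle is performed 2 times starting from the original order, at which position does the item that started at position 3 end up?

12

Track the item's position through each in-shuffle:
3 → 6 → 12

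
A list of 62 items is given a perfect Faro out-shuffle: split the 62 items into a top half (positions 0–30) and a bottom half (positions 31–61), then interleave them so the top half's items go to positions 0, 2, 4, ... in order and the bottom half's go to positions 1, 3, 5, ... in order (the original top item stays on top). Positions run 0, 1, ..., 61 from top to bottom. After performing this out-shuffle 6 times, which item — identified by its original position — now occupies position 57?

19

Work backwards from position 57, undoing one out-shuffle at a time:
57 ← 59 ← 60 ← 30 ← 15 ← 38 ← 19
So the item now at position 57 started at position 19.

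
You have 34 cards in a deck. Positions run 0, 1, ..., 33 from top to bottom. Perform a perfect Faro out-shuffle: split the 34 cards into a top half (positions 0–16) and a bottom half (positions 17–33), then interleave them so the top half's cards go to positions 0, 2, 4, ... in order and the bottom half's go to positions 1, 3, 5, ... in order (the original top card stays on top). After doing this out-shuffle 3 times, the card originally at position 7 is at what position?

23

Track the card's position through each out-shuffle:
7 → 14 → 28 → 23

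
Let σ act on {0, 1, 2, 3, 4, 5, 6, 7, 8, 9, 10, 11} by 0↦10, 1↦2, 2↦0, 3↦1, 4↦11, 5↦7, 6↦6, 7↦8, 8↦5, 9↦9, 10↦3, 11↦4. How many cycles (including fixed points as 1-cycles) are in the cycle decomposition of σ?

Cycle decomposition: (0 10 3 1 2) (4 11) (5 7 8) (6) (9).
5 cycles.

5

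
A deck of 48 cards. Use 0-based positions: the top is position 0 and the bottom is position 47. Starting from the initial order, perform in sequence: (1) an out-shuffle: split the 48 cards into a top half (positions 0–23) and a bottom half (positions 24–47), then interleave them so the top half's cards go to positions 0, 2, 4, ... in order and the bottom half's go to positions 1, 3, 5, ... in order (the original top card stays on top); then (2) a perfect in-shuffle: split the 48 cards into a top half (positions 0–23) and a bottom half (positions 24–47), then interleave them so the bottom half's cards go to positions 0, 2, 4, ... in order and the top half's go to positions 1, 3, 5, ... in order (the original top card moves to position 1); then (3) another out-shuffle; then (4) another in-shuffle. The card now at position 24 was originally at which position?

Undo the operations in reverse order, starting from position 24:
  undo op 4 (in-shuffle, from bottom half): 24 ← 36
  undo op 3 (out-shuffle, from top half): 36 ← 18
  undo op 2 (in-shuffle, from bottom half): 18 ← 33
  undo op 1 (out-shuffle, from bottom half): 33 ← 40
So the card at position 24 came from original position 40.

40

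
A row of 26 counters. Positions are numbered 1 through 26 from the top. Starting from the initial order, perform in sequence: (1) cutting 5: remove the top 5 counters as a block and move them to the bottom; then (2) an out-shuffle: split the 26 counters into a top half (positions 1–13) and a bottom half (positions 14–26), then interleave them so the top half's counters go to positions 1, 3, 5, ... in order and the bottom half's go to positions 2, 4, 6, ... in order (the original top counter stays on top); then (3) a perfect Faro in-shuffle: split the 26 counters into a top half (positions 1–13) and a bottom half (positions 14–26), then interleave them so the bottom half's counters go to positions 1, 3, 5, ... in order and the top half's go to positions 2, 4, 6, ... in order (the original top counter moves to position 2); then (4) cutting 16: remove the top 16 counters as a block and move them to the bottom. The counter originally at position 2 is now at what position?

Track the counter from position 2 forward through each operation:
  after op 1 (cut 5): 2 → 23
  after op 2 (out-shuffle): 23 → 20
  after op 3 (in-shuffle): 20 → 13
  after op 4 (cut 16): 13 → 23

23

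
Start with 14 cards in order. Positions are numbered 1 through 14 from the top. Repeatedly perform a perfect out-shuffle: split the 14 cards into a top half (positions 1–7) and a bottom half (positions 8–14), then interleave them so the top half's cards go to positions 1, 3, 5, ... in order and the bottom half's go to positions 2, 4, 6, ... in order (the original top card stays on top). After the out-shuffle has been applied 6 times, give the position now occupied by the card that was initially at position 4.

Track the card's position through each out-shuffle:
4 → 7 → 13 → 12 → 10 → 6 → 11

11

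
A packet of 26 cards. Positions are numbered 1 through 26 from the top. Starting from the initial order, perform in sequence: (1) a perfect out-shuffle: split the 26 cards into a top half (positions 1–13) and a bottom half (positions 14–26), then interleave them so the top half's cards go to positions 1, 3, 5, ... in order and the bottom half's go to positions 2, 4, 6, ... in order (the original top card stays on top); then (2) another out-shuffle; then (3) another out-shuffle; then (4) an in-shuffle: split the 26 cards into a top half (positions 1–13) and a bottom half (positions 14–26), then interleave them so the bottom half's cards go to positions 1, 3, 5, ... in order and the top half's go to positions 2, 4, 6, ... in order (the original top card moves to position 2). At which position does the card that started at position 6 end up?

5

Track the card from position 6 forward through each operation:
  after op 1 (out-shuffle): 6 → 11
  after op 2 (out-shuffle): 11 → 21
  after op 3 (out-shuffle): 21 → 16
  after op 4 (in-shuffle): 16 → 5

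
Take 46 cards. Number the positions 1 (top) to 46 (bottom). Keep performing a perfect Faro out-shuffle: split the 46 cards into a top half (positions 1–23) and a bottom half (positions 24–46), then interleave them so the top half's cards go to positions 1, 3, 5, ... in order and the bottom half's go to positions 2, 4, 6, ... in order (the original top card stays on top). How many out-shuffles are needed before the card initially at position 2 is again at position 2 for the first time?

12

Follow position 2 under repeated out-shuffles:
2 → 3 → 5 → 9 → 17 → 33 → 20 → 39 → 32 → 18 → 35 → 24 → 2
It first returns after 12 out-shuffles.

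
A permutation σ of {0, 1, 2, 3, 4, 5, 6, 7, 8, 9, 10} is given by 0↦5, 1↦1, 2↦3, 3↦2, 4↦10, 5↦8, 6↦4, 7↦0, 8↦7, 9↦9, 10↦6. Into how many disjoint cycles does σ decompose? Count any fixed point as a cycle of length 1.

Cycle decomposition: (0 5 8 7) (1) (2 3) (4 10 6) (9).
5 cycles.

5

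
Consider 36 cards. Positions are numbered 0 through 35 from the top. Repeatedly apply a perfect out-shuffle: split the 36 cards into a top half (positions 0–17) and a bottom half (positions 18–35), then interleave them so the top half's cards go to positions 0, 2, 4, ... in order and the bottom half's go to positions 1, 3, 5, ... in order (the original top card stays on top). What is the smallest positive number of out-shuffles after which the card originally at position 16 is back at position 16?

12

Follow position 16 under repeated out-shuffles:
16 → 32 → 29 → 23 → 11 → 22 → 9 → 18 → 1 → 2 → 4 → 8 → 16
It first returns after 12 out-shuffles.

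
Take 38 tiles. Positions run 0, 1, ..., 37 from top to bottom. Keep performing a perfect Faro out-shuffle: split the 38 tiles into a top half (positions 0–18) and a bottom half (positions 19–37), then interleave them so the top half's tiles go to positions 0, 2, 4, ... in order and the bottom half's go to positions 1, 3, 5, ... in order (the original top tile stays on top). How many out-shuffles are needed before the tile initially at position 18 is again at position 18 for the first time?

36

Follow position 18 under repeated out-shuffles:
18 → 36 → 35 → 33 → 29 → 21 → 5 → 10 → ... → 18 (length 36)
It first returns after 36 out-shuffles.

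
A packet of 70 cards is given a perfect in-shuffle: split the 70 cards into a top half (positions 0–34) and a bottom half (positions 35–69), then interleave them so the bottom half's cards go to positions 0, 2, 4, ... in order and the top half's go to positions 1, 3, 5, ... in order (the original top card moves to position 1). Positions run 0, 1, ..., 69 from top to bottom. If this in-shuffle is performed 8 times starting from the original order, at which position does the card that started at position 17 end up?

63

Track the card's position through each in-shuffle:
17 → 35 → 0 → 1 → 3 → 7 → 15 → 31 → 63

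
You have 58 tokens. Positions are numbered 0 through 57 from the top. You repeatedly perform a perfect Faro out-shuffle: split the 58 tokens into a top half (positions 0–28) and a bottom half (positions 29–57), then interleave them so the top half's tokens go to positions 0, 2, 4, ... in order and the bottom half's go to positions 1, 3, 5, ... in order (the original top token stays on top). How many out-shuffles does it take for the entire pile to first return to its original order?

The out-shuffle permutes the 58 positions with cycle lengths [1, 1, 2, 18, 18, 18].
Every token is home exactly when every cycle has completed a whole number of laps, i.e. after lcm(1, 2, 18) = 18 out-shuffles.

18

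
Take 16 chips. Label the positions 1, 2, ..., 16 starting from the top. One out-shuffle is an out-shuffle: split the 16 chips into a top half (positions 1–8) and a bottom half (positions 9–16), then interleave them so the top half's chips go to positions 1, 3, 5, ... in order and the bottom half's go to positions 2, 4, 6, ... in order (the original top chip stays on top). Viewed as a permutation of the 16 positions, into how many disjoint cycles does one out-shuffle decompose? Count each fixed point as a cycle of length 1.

6

Trace each unvisited position around until it returns:
(1) (2 3 5 9) (4 7 13 10) (6 11) (8 15 14 12) (16)
6 cycles in total.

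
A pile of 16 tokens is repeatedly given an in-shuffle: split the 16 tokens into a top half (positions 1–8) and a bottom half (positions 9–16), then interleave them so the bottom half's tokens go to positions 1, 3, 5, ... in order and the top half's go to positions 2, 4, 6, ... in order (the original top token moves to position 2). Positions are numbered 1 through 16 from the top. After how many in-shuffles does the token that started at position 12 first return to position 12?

Follow position 12 under repeated in-shuffles:
12 → 7 → 14 → 11 → 5 → 10 → 3 → 6 → 12
It first returns after 8 in-shuffles.

8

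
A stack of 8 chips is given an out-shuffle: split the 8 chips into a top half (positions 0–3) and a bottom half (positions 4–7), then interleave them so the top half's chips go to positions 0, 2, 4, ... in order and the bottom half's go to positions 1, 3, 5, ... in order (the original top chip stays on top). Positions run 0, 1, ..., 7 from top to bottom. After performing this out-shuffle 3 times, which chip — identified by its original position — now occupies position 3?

Work backwards from position 3, undoing one out-shuffle at a time:
3 ← 5 ← 6 ← 3
So the chip now at position 3 started at position 3.

3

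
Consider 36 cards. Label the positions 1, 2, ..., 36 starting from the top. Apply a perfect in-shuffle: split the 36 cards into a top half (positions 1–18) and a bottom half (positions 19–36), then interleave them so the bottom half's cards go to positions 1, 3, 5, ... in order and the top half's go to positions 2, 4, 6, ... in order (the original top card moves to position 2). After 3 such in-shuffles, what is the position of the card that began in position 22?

28

Track the card's position through each in-shuffle:
22 → 7 → 14 → 28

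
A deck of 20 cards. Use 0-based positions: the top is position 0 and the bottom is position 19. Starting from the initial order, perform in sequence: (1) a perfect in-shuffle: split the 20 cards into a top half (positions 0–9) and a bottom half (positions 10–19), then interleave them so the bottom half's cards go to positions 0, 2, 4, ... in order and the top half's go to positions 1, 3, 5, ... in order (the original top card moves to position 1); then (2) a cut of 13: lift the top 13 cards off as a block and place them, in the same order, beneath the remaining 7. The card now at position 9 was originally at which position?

11

Undo the operations in reverse order, starting from position 9:
  undo op 2 (cut 13): 9 ← 2
  undo op 1 (in-shuffle, from bottom half): 2 ← 11
So the card at position 9 came from original position 11.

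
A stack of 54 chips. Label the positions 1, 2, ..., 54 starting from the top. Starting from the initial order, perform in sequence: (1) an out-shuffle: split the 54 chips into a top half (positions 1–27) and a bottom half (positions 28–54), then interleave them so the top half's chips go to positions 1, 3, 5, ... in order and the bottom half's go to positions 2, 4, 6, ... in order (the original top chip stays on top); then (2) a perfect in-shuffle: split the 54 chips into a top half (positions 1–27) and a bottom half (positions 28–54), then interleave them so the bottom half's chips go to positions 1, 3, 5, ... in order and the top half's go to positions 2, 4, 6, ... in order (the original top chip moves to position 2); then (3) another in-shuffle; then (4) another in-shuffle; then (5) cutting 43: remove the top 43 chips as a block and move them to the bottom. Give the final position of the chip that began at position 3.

Track the chip from position 3 forward through each operation:
  after op 1 (out-shuffle): 3 → 5
  after op 2 (in-shuffle): 5 → 10
  after op 3 (in-shuffle): 10 → 20
  after op 4 (in-shuffle): 20 → 40
  after op 5 (cut 43): 40 → 51

51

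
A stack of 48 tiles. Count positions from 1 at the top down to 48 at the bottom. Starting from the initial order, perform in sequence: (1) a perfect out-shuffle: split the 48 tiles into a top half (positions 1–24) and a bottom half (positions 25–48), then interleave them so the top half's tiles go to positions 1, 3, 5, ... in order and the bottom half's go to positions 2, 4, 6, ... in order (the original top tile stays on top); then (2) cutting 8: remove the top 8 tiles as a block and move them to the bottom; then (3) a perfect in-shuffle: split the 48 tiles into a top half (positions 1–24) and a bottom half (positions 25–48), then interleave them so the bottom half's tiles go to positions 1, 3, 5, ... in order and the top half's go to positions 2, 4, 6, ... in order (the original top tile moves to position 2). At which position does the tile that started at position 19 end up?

Track the tile from position 19 forward through each operation:
  after op 1 (out-shuffle): 19 → 37
  after op 2 (cut 8): 37 → 29
  after op 3 (in-shuffle): 29 → 9

9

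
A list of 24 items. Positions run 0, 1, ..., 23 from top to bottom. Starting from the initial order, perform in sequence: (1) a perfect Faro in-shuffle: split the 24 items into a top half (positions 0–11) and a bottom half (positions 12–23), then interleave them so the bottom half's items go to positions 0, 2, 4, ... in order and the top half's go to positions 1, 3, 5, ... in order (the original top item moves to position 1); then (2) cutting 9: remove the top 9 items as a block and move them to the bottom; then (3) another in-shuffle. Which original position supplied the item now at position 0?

Undo the operations in reverse order, starting from position 0:
  undo op 3 (in-shuffle, from bottom half): 0 ← 12
  undo op 2 (cut 9): 12 ← 21
  undo op 1 (in-shuffle, from top half): 21 ← 10
So the item at position 0 came from original position 10.

10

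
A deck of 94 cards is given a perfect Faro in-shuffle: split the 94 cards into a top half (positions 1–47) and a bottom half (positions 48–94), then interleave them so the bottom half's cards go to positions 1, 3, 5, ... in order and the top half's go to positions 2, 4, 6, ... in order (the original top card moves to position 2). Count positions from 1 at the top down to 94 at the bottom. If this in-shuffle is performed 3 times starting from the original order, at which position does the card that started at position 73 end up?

Track the card's position through each in-shuffle:
73 → 51 → 7 → 14

14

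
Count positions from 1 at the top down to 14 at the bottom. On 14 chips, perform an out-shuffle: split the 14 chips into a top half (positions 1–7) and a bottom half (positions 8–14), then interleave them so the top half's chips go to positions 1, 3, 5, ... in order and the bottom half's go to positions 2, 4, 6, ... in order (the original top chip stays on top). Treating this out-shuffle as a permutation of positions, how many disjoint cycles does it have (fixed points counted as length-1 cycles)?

3

Trace each unvisited position around until it returns:
(1) (2 3 5 9 4 7 ... len 12) (14)
3 cycles in total.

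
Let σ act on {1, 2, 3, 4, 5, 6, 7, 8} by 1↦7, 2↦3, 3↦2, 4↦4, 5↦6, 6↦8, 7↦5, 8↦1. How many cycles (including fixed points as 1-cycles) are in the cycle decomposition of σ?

3

Cycle decomposition: (1 7 5 6 8) (2 3) (4).
3 cycles.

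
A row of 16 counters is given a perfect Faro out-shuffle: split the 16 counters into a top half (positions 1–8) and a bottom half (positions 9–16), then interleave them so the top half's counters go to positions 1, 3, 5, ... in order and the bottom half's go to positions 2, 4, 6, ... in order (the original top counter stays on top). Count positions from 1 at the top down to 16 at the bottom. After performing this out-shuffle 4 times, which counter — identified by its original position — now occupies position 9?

9

Work backwards from position 9, undoing one out-shuffle at a time:
9 ← 5 ← 3 ← 2 ← 9
So the counter now at position 9 started at position 9.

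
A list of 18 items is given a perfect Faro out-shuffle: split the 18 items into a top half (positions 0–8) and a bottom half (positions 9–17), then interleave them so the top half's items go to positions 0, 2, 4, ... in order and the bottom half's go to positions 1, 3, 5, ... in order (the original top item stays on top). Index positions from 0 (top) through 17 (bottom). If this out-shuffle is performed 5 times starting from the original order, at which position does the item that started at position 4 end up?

Track the item's position through each out-shuffle:
4 → 8 → 16 → 15 → 13 → 9

9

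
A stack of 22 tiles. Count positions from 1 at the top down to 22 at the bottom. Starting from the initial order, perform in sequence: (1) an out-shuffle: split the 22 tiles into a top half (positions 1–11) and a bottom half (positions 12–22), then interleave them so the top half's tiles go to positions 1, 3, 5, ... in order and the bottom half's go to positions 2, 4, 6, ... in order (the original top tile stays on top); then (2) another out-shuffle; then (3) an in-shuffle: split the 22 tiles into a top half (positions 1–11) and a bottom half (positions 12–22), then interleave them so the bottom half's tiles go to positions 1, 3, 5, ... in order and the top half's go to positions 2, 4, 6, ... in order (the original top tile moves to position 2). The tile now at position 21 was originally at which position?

Undo the operations in reverse order, starting from position 21:
  undo op 3 (in-shuffle, from bottom half): 21 ← 22
  undo op 2 (out-shuffle, from bottom half): 22 ← 22
  undo op 1 (out-shuffle, from bottom half): 22 ← 22
So the tile at position 21 came from original position 22.

22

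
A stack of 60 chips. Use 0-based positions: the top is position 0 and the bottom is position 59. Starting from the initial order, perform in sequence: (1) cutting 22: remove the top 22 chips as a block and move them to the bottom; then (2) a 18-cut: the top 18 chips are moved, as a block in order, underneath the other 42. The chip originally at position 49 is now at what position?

Track the chip from position 49 forward through each operation:
  after op 1 (cut 22): 49 → 27
  after op 2 (cut 18): 27 → 9

9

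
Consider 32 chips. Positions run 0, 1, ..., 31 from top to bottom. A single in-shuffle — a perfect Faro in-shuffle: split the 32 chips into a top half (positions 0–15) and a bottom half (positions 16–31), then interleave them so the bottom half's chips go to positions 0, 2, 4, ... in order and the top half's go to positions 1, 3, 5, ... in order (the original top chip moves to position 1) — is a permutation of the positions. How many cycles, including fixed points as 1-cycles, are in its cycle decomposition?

4

Trace each unvisited position around until it returns:
(0 1 3 7 15 31 30 28 24 16) (2 5 11 23 14 29 26 20 8 17) (4 9 19 6 13 27 22 12 25 18) (10 21)
4 cycles in total.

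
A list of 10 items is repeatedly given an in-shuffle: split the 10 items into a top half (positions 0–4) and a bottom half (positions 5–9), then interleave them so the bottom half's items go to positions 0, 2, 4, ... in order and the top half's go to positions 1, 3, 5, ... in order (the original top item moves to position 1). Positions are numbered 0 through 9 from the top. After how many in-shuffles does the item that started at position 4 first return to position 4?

10

Follow position 4 under repeated in-shuffles:
4 → 9 → 8 → 6 → 2 → 5 → 0 → 1 → 3 → 7 → 4
It first returns after 10 in-shuffles.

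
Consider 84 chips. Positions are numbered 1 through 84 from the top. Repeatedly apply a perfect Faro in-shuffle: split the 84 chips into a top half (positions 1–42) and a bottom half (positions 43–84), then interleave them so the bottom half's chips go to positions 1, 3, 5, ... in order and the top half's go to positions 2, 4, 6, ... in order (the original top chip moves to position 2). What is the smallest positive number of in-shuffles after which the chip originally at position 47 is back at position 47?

8

Follow position 47 under repeated in-shuffles:
47 → 9 → 18 → 36 → 72 → 59 → 33 → 66 → 47
It first returns after 8 in-shuffles.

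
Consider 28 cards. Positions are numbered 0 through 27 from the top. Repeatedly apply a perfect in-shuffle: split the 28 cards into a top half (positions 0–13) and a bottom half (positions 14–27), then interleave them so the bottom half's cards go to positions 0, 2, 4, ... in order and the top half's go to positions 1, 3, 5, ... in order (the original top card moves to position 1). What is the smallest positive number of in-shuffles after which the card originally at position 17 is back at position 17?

Follow position 17 under repeated in-shuffles:
17 → 6 → 13 → 27 → 26 → 24 → 20 → 12 → ... → 17 (length 28)
It first returns after 28 in-shuffles.

28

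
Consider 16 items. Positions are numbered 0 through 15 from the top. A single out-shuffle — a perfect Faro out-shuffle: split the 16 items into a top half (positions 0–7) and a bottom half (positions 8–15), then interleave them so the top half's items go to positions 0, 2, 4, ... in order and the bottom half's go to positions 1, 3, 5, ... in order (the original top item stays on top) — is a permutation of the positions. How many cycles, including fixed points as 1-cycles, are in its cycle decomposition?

Trace each unvisited position around until it returns:
(0) (1 2 4 8) (3 6 12 9) (5 10) (7 14 13 11) (15)
6 cycles in total.

6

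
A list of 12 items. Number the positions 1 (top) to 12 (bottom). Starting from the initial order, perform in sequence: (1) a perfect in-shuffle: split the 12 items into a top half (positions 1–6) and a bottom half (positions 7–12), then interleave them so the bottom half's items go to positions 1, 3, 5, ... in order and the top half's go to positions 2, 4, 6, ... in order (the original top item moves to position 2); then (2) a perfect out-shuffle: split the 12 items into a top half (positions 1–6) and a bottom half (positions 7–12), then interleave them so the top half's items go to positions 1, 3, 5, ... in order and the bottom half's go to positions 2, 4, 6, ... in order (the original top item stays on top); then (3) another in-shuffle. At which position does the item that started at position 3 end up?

Track the item from position 3 forward through each operation:
  after op 1 (in-shuffle): 3 → 6
  after op 2 (out-shuffle): 6 → 11
  after op 3 (in-shuffle): 11 → 9

9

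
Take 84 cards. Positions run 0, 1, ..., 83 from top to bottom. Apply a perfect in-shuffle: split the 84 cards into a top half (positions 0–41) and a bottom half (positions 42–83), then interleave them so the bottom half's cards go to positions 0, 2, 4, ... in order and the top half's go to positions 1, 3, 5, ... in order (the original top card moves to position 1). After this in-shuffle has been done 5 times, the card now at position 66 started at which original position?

25

Work backwards from position 66, undoing one in-shuffle at a time:
66 ← 75 ← 37 ← 18 ← 51 ← 25
So the card now at position 66 started at position 25.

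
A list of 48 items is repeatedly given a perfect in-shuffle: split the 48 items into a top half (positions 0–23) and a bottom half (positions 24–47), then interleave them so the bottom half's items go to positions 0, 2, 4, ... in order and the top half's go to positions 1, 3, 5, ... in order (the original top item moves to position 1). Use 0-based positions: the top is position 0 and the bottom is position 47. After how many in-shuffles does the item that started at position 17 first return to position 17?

21

Follow position 17 under repeated in-shuffles:
17 → 35 → 22 → 45 → 42 → 36 → 24 → 0 → ... → 17 (length 21)
It first returns after 21 in-shuffles.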